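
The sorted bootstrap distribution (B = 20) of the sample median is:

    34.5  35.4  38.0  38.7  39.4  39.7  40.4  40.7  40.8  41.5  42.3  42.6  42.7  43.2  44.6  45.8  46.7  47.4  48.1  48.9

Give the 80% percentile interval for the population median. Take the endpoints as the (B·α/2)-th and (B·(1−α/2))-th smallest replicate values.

α = 0.20; lower rank = 20 × 0.100 = 2; upper rank = 20 × 0.900 = 18.
The 2nd smallest replicate is 35.4; the 18th is 47.4.

(35.4, 47.4)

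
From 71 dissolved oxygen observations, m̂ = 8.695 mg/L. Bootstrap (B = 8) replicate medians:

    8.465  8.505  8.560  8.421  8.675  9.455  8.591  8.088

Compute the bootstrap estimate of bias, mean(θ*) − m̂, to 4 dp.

bias = −0.1000

mean(θ*) = (8.465 + 8.505 + 8.560 + 8.421 + 8.675 + 9.455 + 8.591 + 8.088) / 8 = 8.59500
bias = 8.59500 − 8.695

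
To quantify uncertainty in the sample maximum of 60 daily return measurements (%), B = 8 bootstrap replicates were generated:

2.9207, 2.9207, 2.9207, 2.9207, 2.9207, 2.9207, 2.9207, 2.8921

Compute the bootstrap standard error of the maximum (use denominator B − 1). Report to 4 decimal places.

SE* = 0.0101

Bootstrap SE is the standard deviation of the 8 replicate maximums.
Mean of replicates: (2.9207 + 2.9207 + 2.9207 + 2.9207 + 2.9207 + 2.9207 + 2.9207 + 2.8921) / 8 = 23.337000 / 8 = 2.917125
Sum of squared deviations: (+0.003575)² + (+0.003575)² + (+0.003575)² + (+0.003575)² + (+0.003575)² + (+0.003575)² + (+0.003575)² + (−0.025025)² = 0.000716
Variance = 0.000716 / 7 = 0.000102
SE* = √0.000102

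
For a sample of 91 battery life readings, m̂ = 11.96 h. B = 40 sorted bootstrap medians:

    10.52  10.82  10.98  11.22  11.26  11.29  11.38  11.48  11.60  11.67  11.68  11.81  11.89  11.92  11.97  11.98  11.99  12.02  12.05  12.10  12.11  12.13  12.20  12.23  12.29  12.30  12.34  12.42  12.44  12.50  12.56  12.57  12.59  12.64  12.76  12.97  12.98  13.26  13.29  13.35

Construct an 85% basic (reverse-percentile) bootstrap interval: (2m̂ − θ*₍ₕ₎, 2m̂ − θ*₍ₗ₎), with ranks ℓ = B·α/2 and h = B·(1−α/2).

(10.94, 12.94)

Percentile endpoints at ranks 3 and 37: θ*₍3₎ = 10.98, θ*₍37₎ = 12.98.
Basic interval reflects these around m̂:
  lower = 2 × 11.96 − 12.98 = 10.94
  upper = 2 × 11.96 − 10.98 = 12.94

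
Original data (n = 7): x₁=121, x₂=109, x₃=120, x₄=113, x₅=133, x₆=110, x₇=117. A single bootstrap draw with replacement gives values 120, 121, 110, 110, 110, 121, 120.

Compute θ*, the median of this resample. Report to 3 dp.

Sorted: 110, 110, 110, 120, 120, 121, 121
Median = middle value = 120.000

θ* = 120.000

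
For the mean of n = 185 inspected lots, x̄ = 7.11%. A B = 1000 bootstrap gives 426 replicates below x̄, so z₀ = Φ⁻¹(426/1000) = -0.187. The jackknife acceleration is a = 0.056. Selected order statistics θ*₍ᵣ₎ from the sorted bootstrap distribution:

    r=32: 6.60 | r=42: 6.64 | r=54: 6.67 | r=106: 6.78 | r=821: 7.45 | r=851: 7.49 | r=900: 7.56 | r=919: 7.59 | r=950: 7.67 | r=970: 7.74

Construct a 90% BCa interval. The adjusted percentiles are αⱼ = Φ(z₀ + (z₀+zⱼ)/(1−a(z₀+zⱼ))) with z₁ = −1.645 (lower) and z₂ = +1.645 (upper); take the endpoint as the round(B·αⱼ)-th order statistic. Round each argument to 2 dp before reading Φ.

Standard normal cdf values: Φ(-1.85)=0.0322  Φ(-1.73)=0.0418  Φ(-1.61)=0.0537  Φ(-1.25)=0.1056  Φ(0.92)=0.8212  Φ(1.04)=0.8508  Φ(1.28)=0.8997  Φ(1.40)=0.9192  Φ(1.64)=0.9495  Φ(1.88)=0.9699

(6.60, 7.59)

Lower: z₀ + z₁ = -0.187 + (-1.645) = -1.832; 1 − a(z₀+z₁) = 1 − (0.056)(-1.832) = 1.1026; argument = -0.187 + (-1.832)/1.1026 = -1.8485 → -1.85.
α₁ = Φ(-1.85) = 0.0322; rank = round(1000 × 0.0322) = 32; θ*₍32₎ = 6.60.
Upper: z₀ + z₂ = 1.458; 1 − a(z₀+z₂) = 0.9184; argument = 1.4006 → 1.40; α₂ = 0.9192; rank = 919; θ*₍919₎ = 7.59.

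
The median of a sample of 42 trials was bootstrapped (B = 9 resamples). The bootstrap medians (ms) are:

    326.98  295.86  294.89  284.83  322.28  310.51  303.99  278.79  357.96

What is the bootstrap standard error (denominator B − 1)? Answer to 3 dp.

SE* = 24.469

Bootstrap SE is the standard deviation of the 9 replicate medians.
Mean of replicates: (326.98 + 295.86 + 294.89 + 284.83 + 322.28 + 310.51 + 303.99 + 278.79 + 357.96) / 9 = 2776.0900 / 9 = 308.4544
Sum of squared deviations: (+18.5256)² + (−12.5944)² + (−13.5644)² + (−23.6244)² + (+13.8256)² + (+2.0556)² + (−4.4644)² + (−29.6644)² + (+49.5056)² = 4790.0066
Variance = 4790.0066 / 8 = 598.7508
SE* = √598.7508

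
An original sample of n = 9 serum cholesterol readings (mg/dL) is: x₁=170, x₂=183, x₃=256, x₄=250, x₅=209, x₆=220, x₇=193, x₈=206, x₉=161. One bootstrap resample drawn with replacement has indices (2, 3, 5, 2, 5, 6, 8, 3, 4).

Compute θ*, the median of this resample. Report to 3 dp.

Resample values: 183, 256, 209, 183, 209, 220, 206, 256, 250.
Sorted: 183, 183, 206, 209, 209, 220, 250, 256, 256
Median = middle value = 209.000

θ* = 209.000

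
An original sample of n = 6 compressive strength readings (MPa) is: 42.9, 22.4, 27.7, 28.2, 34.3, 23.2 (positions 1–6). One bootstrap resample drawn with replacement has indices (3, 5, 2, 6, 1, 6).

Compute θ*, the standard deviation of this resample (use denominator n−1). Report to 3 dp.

θ* = 8.171

Resample values: 27.7, 34.3, 22.4, 23.2, 42.9, 23.2.
Mean = 28.9500; sum of squared deviations = 333.8150
s² = 333.8150 / 5 = 66.7630
s = √66.7630 = 8.171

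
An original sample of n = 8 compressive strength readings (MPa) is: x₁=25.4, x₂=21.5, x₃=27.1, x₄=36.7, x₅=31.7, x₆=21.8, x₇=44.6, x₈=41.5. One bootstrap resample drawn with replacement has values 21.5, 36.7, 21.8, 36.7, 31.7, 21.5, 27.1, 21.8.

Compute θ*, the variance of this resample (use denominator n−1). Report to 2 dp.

Mean = 27.3500; sum of squared deviations = 323.8800
s² = 323.8800 / 7 = 46.2686

θ* = 46.27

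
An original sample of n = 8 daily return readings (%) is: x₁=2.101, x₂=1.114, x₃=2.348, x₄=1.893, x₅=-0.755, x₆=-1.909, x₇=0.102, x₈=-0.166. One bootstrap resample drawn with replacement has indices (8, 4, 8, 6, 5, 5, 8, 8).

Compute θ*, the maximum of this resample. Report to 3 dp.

θ* = 1.893

Resample values: -0.166, 1.893, -0.166, -1.909, -0.755, -0.755, -0.166, -0.166.
Maximum = 1.893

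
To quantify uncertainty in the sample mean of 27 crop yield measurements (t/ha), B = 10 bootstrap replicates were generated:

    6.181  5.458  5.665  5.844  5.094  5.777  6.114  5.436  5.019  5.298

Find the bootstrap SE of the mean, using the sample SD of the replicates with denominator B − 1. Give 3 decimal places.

SE* = 0.398

Bootstrap SE is the standard deviation of the 10 replicate means.
Mean of replicates: (6.181 + 5.458 + 5.665 + 5.844 + 5.094 + 5.777 + 6.114 + 5.436 + 5.019 + 5.298) / 10 = 55.8860 / 10 = 5.5886
Sum of squared deviations: (+0.5924)² + (−0.1306)² + (+0.0764)² + (+0.2554)² + (−0.4946)² + (+0.1884)² + (+0.5254)² + (−0.1526)² + (−0.5696)² + (−0.2906)² = 1.4274
Variance = 1.4274 / 9 = 0.1586
SE* = √0.1586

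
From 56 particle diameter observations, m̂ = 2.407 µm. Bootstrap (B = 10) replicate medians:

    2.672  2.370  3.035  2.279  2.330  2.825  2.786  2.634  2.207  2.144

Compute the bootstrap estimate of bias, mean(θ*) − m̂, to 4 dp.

mean(θ*) = (2.672 + 2.370 + 3.035 + 2.279 + 2.330 + 2.825 + 2.786 + 2.634 + 2.207 + 2.144) / 10 = 2.52820
bias = 2.52820 − 2.407

bias = +0.1212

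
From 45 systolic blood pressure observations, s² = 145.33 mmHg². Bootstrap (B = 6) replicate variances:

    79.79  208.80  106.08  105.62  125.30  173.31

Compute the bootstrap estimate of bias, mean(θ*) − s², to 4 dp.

mean(θ*) = (79.79 + 208.80 + 106.08 + 105.62 + 125.30 + 173.31) / 6 = 133.15000
bias = 133.15000 − 145.33

bias = −12.1800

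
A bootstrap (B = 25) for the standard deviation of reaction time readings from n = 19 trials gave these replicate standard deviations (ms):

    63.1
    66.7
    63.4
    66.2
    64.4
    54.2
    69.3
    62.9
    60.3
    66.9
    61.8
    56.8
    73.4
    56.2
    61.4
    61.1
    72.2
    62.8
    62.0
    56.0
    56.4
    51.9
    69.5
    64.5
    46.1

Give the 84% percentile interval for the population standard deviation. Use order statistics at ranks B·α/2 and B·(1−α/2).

(51.9, 69.5)

Sorted replicates: 46.1, 51.9, 54.2, 56.0, 56.2, 56.4, 56.8, 60.3, 61.1, 61.4, 61.8, 62.0, 62.8, 62.9, 63.1, 63.4, 64.4, 64.5, 66.2, 66.7, 66.9, 69.3, 69.5, 72.2, 73.4
α = 0.16; lower rank = 25 × 0.080 = 2; upper rank = 25 × 0.920 = 23.
The 2nd smallest replicate is 51.9; the 23rd is 69.5.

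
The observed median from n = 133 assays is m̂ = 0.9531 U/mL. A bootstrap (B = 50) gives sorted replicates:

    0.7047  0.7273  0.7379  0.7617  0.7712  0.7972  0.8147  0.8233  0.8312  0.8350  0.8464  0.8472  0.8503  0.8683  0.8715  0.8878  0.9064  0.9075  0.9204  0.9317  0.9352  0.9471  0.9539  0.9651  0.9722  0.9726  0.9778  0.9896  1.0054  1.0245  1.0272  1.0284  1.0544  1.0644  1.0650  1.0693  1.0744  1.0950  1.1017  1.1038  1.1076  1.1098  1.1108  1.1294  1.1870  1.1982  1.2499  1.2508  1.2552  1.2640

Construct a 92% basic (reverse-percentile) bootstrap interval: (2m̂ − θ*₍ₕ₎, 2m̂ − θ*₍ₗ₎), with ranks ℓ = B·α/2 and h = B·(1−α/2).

Percentile endpoints at ranks 2 and 48: θ*₍2₎ = 0.7273, θ*₍48₎ = 1.2508.
Basic interval reflects these around m̂:
  lower = 2 × 0.9531 − 1.2508 = 0.6554
  upper = 2 × 0.9531 − 0.7273 = 1.1789

(0.6554, 1.1789)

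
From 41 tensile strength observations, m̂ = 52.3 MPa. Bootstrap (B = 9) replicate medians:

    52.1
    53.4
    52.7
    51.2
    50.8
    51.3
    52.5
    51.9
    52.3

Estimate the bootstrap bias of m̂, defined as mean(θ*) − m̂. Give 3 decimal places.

mean(θ*) = (52.1 + 53.4 + 52.7 + 51.2 + 50.8 + 51.3 + 52.5 + 51.9 + 52.3) / 9 = 52.0222
bias = 52.0222 − 52.3

bias = −0.278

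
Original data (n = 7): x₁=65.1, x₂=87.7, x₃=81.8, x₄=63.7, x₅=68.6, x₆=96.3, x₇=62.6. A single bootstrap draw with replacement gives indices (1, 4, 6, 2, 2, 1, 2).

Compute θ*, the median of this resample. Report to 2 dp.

Resample values: 65.1, 63.7, 96.3, 87.7, 87.7, 65.1, 87.7.
Sorted: 63.7, 65.1, 65.1, 87.7, 87.7, 87.7, 96.3
Median = middle value = 87.70

θ* = 87.70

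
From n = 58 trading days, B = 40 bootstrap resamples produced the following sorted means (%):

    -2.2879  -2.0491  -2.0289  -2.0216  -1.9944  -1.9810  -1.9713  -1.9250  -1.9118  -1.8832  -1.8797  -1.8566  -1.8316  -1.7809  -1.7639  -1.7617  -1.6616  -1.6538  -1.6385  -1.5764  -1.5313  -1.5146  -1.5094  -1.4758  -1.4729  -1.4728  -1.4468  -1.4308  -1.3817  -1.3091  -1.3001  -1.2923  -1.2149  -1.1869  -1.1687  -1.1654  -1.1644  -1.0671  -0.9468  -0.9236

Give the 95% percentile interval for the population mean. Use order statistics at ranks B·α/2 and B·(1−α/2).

α = 0.05; lower rank = 40 × 0.025 = 1; upper rank = 40 × 0.975 = 39.
The 1st smallest replicate is -2.2879; the 39th is -0.9468.

(-2.2879, -0.9468)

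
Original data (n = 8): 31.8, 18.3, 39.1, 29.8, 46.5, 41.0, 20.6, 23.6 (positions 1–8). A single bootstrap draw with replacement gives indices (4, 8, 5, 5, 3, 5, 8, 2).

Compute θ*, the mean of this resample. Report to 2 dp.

θ* = 34.24

Resample values: 29.8, 23.6, 46.5, 46.5, 39.1, 46.5, 23.6, 18.3.
Mean = (29.8 + 23.6 + 46.5 + 46.5 + 39.1 + 46.5 + 23.6 + 18.3) / 8 = 273.90 / 8 = 34.24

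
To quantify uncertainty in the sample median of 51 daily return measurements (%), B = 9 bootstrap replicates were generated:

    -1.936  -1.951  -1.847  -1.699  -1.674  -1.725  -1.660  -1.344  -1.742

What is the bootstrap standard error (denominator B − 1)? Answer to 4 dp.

Bootstrap SE is the standard deviation of the 9 replicate medians.
Mean of replicates: ((-1.936) + (-1.951) + (-1.847) + (-1.699) + (-1.674) + (-1.725) + (-1.660) + (-1.344) + (-1.742)) / 9 = -15.57800 / 9 = -1.73089
Sum of squared deviations: (−0.20511)² + (−0.22011)² + (−0.11611)² + (+0.03189)² + (+0.05689)² + (+0.00589)² + (+0.07089)² + (+0.38689)² + (−0.01111)² = 0.26312
Variance = 0.26312 / 8 = 0.03289
SE* = √0.03289

SE* = 0.1814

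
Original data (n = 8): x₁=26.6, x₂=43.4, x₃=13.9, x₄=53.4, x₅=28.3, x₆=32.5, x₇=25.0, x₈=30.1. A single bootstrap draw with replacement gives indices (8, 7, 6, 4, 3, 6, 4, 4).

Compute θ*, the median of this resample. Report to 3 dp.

Resample values: 30.1, 25.0, 32.5, 53.4, 13.9, 32.5, 53.4, 53.4.
Sorted: 13.9, 25.0, 30.1, 32.5, 32.5, 53.4, 53.4, 53.4
Median = average of the two middle values = 32.500

θ* = 32.500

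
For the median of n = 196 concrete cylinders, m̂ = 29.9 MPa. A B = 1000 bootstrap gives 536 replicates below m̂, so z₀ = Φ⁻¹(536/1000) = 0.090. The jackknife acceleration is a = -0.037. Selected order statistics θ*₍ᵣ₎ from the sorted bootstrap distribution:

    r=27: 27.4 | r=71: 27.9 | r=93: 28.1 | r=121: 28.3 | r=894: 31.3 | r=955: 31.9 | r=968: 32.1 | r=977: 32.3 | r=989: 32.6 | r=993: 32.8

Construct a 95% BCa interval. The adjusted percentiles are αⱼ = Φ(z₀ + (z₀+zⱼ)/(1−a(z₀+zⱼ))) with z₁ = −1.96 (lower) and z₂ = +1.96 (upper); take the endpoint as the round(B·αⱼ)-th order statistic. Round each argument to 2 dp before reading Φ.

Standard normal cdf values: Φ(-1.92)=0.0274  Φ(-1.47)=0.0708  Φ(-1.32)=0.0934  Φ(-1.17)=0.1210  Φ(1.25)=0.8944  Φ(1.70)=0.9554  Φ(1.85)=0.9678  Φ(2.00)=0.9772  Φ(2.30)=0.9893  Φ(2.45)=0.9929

Lower: z₀ + z₁ = 0.090 + (-1.960) = -1.870; 1 − a(z₀+z₁) = 1 − (-0.037)(-1.870) = 0.9308; argument = 0.090 + (-1.870)/0.9308 = -1.9190 → -1.92.
α₁ = Φ(-1.92) = 0.0274; rank = round(1000 × 0.0274) = 27; θ*₍27₎ = 27.4.
Upper: z₀ + z₂ = 2.050; 1 − a(z₀+z₂) = 1.0758; argument = 1.9955 → 2.00; α₂ = 0.9772; rank = 977; θ*₍977₎ = 32.3.

(27.4, 32.3)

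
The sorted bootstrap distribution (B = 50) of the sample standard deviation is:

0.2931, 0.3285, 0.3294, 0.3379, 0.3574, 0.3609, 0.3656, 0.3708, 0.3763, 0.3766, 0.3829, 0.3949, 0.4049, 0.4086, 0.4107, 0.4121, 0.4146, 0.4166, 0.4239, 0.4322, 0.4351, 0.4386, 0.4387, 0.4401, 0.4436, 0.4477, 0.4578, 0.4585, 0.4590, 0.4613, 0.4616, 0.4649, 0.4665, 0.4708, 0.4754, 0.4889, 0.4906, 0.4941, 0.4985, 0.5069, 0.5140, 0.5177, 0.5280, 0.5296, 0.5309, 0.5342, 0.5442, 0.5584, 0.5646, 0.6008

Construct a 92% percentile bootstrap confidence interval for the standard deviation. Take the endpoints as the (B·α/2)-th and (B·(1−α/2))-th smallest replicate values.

(0.3285, 0.5584)

α = 0.08; lower rank = 50 × 0.040 = 2; upper rank = 50 × 0.960 = 48.
The 2nd smallest replicate is 0.3285; the 48th is 0.5584.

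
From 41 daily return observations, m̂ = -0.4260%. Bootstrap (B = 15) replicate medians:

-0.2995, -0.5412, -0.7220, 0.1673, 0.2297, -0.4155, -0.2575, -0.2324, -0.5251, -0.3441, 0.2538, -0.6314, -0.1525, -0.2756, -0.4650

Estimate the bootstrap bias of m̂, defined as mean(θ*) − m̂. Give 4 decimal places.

mean(θ*) = ((-0.2995) + (-0.5412) + (-0.7220) + 0.1673 + 0.2297 + (-0.4155) + (-0.2575) + (-0.2324) + (-0.5251) + (-0.3441) + 0.2538 + (-0.6314) + (-0.1525) + (-0.2756) + (-0.4650)) / 15 = -0.28073
bias = -0.28073 − -0.4260

bias = +0.1453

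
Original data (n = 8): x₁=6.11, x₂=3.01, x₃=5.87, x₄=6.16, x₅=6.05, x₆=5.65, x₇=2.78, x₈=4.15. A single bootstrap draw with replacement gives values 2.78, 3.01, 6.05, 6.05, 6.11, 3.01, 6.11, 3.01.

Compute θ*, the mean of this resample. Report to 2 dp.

Mean = (2.78 + 3.01 + 6.05 + 6.05 + 6.11 + 3.01 + 6.11 + 3.01) / 8 = 36.130 / 8 = 4.52

θ* = 4.52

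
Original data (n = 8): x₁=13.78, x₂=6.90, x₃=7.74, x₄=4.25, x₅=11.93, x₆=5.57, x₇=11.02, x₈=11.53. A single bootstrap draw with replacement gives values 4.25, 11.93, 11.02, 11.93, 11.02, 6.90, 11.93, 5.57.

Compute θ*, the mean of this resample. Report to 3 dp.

Mean = (4.25 + 11.93 + 11.02 + 11.93 + 11.02 + 6.90 + 11.93 + 5.57) / 8 = 74.550 / 8 = 9.319

θ* = 9.319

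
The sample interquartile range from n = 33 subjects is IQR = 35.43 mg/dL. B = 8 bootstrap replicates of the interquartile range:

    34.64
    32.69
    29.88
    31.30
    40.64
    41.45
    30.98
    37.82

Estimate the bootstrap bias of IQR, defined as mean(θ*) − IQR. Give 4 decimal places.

bias = −0.5050

mean(θ*) = (34.64 + 32.69 + 29.88 + 31.30 + 40.64 + 41.45 + 30.98 + 37.82) / 8 = 34.92500
bias = 34.92500 − 35.43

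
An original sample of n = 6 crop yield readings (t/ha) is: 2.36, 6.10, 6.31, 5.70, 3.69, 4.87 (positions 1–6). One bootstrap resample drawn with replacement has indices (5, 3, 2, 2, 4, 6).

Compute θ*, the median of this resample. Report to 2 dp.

Resample values: 3.69, 6.31, 6.10, 6.10, 5.70, 4.87.
Sorted: 3.69, 4.87, 5.70, 6.10, 6.10, 6.31
Median = average of the two middle values = 5.90

θ* = 5.90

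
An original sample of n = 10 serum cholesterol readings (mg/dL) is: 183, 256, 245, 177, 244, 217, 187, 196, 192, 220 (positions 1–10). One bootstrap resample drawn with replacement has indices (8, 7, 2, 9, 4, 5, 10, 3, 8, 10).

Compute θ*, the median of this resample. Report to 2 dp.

θ* = 208.00

Resample values: 196, 187, 256, 192, 177, 244, 220, 245, 196, 220.
Sorted: 177, 187, 192, 196, 196, 220, 220, 244, 245, 256
Median = average of the two middle values = 208.00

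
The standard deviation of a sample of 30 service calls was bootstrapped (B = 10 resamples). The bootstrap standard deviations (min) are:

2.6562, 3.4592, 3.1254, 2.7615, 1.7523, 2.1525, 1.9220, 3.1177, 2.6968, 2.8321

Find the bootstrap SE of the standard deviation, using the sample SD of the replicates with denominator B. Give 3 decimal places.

SE* = 0.523

Bootstrap SE is the standard deviation of the 10 replicate standard deviations.
Mean of replicates: (2.6562 + 3.4592 + 3.1254 + 2.7615 + 1.7523 + 2.1525 + 1.9220 + 3.1177 + 2.6968 + 2.8321) / 10 = 26.47570 / 10 = 2.64757
Sum of squared deviations: (+0.00863)² + (+0.81163)² + (+0.47783)² + (+0.11393)² + (−0.89527)² + (−0.49507)² + (−0.72557)² + (+0.47013)² + (+0.04923)² + (+0.18453)² = 2.73067
Variance = 2.73067 / 10 = 0.27307
SE* = √0.27307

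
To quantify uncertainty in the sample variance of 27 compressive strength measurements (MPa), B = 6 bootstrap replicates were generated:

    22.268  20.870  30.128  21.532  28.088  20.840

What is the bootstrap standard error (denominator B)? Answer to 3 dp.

Bootstrap SE is the standard deviation of the 6 replicate variances.
Mean of replicates: (22.268 + 20.870 + 30.128 + 21.532 + 28.088 + 20.840) / 6 = 143.7260 / 6 = 23.9543
Sum of squared deviations: (−1.6863)² + (−3.0843)² + (+6.1737)² + (−2.4223)² + (+4.1337)² + (−3.1143)² = 83.1250
Variance = 83.1250 / 6 = 13.8542
SE* = √13.8542

SE* = 3.722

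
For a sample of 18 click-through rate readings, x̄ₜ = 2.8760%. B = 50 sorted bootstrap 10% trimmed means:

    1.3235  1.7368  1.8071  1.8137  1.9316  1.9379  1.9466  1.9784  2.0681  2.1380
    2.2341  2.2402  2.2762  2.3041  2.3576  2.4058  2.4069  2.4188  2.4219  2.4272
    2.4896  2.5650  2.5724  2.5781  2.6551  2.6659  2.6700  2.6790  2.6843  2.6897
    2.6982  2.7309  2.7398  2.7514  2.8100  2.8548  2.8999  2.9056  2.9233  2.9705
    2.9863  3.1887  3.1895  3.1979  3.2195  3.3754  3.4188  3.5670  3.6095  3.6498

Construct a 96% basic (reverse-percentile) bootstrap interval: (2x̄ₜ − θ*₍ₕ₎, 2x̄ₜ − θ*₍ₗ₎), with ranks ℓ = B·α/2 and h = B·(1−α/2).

(2.1425, 4.4285)

Percentile endpoints at ranks 1 and 49: θ*₍1₎ = 1.3235, θ*₍49₎ = 3.6095.
Basic interval reflects these around x̄ₜ:
  lower = 2 × 2.8760 − 3.6095 = 2.1425
  upper = 2 × 2.8760 − 1.3235 = 4.4285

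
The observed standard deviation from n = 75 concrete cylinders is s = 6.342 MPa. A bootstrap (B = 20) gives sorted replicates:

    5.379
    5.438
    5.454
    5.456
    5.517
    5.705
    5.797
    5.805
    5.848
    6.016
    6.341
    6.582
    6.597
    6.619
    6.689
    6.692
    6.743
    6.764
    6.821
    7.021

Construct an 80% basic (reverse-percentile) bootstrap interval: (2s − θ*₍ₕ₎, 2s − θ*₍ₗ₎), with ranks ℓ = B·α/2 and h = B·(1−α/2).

Percentile endpoints at ranks 2 and 18: θ*₍2₎ = 5.438, θ*₍18₎ = 6.764.
Basic interval reflects these around s:
  lower = 2 × 6.342 − 6.764 = 5.920
  upper = 2 × 6.342 − 5.438 = 7.246

(5.920, 7.246)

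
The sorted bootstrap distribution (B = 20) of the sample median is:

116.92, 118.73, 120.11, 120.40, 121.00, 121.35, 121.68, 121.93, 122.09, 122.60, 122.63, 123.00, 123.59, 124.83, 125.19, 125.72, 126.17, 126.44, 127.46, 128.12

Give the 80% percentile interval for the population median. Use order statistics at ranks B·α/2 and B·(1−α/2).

α = 0.20; lower rank = 20 × 0.100 = 2; upper rank = 20 × 0.900 = 18.
The 2nd smallest replicate is 118.73; the 18th is 126.44.

(118.73, 126.44)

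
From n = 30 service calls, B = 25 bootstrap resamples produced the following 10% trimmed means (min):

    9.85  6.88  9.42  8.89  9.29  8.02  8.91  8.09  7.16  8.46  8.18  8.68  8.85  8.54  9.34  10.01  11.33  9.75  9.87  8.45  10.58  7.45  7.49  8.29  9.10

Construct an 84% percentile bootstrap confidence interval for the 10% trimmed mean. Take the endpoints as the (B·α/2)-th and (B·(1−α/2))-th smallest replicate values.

Sorted replicates: 6.88, 7.16, 7.45, 7.49, 8.02, 8.09, 8.18, 8.29, 8.45, 8.46, 8.54, 8.68, 8.85, 8.89, 8.91, 9.10, 9.29, 9.34, 9.42, 9.75, 9.85, 9.87, 10.01, 10.58, 11.33
α = 0.16; lower rank = 25 × 0.080 = 2; upper rank = 25 × 0.920 = 23.
The 2nd smallest replicate is 7.16; the 23rd is 10.01.

(7.16, 10.01)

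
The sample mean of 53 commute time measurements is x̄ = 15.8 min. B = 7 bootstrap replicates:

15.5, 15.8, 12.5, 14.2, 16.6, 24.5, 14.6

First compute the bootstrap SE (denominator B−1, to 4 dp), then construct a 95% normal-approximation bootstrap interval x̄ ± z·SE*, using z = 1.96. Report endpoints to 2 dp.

Mean of replicates = 16.2429; sum of squared deviations = 89.9371; SE* = √(89.9371/6) = 3.8716
Margin = 1.96 × 3.8716 = 7.588
Interval: 15.8 ± 7.588

(8.21, 23.39)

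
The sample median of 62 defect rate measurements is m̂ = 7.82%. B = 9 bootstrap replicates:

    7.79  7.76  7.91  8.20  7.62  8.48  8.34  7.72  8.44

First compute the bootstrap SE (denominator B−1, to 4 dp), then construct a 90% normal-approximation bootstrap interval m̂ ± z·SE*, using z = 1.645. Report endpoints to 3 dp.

Mean of replicates = 8.0289; sum of squared deviations = 0.9047; SE* = √(0.9047/8) = 0.3363
Margin = 1.645 × 0.3363 = 0.5532
Interval: 7.82 ± 0.5532

(7.267, 8.373)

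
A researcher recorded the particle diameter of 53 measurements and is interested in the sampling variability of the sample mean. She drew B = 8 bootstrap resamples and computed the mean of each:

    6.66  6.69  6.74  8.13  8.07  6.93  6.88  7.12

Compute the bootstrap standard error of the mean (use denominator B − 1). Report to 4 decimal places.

Bootstrap SE is the standard deviation of the 8 replicate means.
Mean of replicates: (6.66 + 6.69 + 6.74 + 8.13 + 8.07 + 6.93 + 6.88 + 7.12) / 8 = 57.22000 / 8 = 7.15250
Sum of squared deviations: (−0.49250)² + (−0.46250)² + (−0.41250)² + (+0.97750)² + (+0.91750)² + (−0.22250)² + (−0.27250)² + (−0.03250)² = 2.54875
Variance = 2.54875 / 7 = 0.36411
SE* = √0.36411

SE* = 0.6034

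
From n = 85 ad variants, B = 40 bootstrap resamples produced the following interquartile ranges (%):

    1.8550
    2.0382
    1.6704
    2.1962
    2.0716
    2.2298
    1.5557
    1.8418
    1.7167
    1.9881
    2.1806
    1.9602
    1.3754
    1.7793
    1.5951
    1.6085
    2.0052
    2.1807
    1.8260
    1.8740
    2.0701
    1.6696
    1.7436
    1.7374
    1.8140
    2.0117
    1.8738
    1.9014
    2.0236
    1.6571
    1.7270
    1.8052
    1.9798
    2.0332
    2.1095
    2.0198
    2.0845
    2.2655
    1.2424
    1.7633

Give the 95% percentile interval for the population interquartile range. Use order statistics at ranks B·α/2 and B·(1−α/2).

(1.2424, 2.2298)

Sorted replicates: 1.2424, 1.3754, 1.5557, 1.5951, 1.6085, 1.6571, 1.6696, 1.6704, 1.7167, 1.7270, 1.7374, 1.7436, 1.7633, 1.7793, 1.8052, 1.8140, 1.8260, 1.8418, 1.8550, 1.8738, 1.8740, 1.9014, 1.9602, 1.9798, 1.9881, 2.0052, 2.0117, 2.0198, 2.0236, 2.0332, 2.0382, 2.0701, 2.0716, 2.0845, 2.1095, 2.1806, 2.1807, 2.1962, 2.2298, 2.2655
α = 0.05; lower rank = 40 × 0.025 = 1; upper rank = 40 × 0.975 = 39.
The 1st smallest replicate is 1.2424; the 39th is 2.2298.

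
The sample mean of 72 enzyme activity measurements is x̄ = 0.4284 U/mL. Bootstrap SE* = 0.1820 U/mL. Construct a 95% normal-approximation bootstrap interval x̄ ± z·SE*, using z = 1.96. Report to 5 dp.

(0.07168, 0.78512)

Margin = 1.96 × 0.1820 = 0.356720
Interval: 0.4284 ± 0.356720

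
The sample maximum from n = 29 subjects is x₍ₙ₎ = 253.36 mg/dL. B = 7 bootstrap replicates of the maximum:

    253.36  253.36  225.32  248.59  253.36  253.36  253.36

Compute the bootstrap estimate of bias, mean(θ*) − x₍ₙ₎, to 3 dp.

bias = −4.687

mean(θ*) = (253.36 + 253.36 + 225.32 + 248.59 + 253.36 + 253.36 + 253.36) / 7 = 248.6729
bias = 248.6729 − 253.36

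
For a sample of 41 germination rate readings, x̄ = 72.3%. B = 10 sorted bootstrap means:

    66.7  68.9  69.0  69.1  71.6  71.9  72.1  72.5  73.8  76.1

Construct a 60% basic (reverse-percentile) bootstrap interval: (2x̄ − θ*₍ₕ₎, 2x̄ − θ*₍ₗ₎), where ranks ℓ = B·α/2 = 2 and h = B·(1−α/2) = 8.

(72.1, 75.7)

Percentile endpoints at ranks 2 and 8: θ*₍2₎ = 68.9, θ*₍8₎ = 72.5.
Basic interval reflects these around x̄:
  lower = 2 × 72.3 − 72.5 = 72.1
  upper = 2 × 72.3 − 68.9 = 75.7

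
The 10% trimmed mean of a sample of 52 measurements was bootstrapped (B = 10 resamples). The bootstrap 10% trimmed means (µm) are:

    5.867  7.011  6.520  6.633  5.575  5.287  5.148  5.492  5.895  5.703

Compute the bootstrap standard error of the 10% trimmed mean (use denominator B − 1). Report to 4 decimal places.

SE* = 0.6153

Bootstrap SE is the standard deviation of the 10 replicate 10% trimmed means.
Mean of replicates: (5.867 + 7.011 + 6.520 + 6.633 + 5.575 + 5.287 + 5.148 + 5.492 + 5.895 + 5.703) / 10 = 59.13100 / 10 = 5.91310
Sum of squared deviations: (−0.04610)² + (+1.09790)² + (+0.60690)² + (+0.71990)² + (−0.33810)² + (−0.62610)² + (−0.76510)² + (−0.42110)² + (−0.01810)² + (−0.21010)² = 3.40758
Variance = 3.40758 / 9 = 0.37862
SE* = √0.37862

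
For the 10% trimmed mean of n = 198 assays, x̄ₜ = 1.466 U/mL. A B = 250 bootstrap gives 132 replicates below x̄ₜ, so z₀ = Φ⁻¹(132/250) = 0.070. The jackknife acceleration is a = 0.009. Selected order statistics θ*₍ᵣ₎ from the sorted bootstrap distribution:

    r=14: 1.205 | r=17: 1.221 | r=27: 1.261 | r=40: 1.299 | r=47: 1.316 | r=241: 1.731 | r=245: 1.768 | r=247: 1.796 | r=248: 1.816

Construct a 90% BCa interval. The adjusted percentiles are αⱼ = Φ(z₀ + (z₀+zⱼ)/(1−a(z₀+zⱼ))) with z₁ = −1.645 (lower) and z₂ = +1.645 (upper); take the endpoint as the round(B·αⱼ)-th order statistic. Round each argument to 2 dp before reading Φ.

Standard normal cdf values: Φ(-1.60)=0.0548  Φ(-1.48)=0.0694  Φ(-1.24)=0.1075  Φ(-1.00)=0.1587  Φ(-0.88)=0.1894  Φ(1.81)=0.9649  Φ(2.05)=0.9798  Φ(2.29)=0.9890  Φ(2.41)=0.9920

(1.221, 1.731)

Lower: z₀ + z₁ = 0.070 + (-1.645) = -1.575; 1 − a(z₀+z₁) = 1 − (0.009)(-1.575) = 1.0142; argument = 0.070 + (-1.575)/1.0142 = -1.4830 → -1.48.
α₁ = Φ(-1.48) = 0.0694; rank = round(250 × 0.0694) = 17; θ*₍17₎ = 1.221.
Upper: z₀ + z₂ = 1.715; 1 − a(z₀+z₂) = 0.9846; argument = 1.8119 → 1.81; α₂ = 0.9649; rank = 241; θ*₍241₎ = 1.731.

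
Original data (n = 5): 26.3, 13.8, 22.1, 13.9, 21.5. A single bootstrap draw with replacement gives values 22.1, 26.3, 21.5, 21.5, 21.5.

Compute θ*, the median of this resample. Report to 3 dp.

θ* = 21.500

Sorted: 21.5, 21.5, 21.5, 22.1, 26.3
Median = middle value = 21.500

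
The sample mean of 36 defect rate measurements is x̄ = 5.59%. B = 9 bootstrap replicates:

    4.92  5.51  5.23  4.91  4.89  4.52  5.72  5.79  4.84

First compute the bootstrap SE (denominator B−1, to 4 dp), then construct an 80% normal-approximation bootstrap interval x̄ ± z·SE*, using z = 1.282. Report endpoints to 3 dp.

(5.027, 6.153)

Mean of replicates = 5.1478; sum of squared deviations = 1.5416; SE* = √(1.5416/8) = 0.4390
Margin = 1.282 × 0.4390 = 0.5628
Interval: 5.59 ± 0.5628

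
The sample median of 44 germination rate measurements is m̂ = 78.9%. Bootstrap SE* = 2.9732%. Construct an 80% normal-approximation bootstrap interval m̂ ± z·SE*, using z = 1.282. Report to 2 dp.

Margin = 1.282 × 2.9732 = 3.812
Interval: 78.9 ± 3.812

(75.09, 82.71)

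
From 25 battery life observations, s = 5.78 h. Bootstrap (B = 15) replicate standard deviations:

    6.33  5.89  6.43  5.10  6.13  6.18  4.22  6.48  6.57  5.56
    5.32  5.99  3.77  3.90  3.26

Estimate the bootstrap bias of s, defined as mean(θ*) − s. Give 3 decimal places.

bias = −0.371

mean(θ*) = (6.33 + 5.89 + 6.43 + 5.10 + 6.13 + 6.18 + 4.22 + 6.48 + 6.57 + 5.56 + 5.32 + 5.99 + 3.77 + 3.90 + 3.26) / 15 = 5.4087
bias = 5.4087 − 5.78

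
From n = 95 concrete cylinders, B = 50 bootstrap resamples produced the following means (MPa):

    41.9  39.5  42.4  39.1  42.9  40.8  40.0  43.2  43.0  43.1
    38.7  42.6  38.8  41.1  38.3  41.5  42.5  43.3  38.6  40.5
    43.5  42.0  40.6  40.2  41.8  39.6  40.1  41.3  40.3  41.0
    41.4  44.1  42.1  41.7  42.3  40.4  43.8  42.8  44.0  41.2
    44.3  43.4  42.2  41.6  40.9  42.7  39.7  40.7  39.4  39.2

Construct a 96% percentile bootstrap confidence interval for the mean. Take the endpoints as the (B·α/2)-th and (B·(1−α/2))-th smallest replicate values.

(38.3, 44.1)

Sorted replicates: 38.3, 38.6, 38.7, 38.8, 39.1, 39.2, 39.4, 39.5, 39.6, 39.7, 40.0, 40.1, 40.2, 40.3, 40.4, 40.5, 40.6, 40.7, 40.8, 40.9, 41.0, 41.1, 41.2, 41.3, 41.4, 41.5, 41.6, 41.7, 41.8, 41.9, 42.0, 42.1, 42.2, 42.3, 42.4, 42.5, 42.6, 42.7, 42.8, 42.9, 43.0, 43.1, 43.2, 43.3, 43.4, 43.5, 43.8, 44.0, 44.1, 44.3
α = 0.04; lower rank = 50 × 0.020 = 1; upper rank = 50 × 0.980 = 49.
The 1st smallest replicate is 38.3; the 49th is 44.1.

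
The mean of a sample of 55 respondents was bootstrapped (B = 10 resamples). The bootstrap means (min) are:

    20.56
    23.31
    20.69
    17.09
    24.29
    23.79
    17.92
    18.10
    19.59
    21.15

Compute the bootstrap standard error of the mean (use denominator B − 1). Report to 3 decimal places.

Bootstrap SE is the standard deviation of the 10 replicate means.
Mean of replicates: (20.56 + 23.31 + 20.69 + 17.09 + 24.29 + 23.79 + 17.92 + 18.10 + 19.59 + 21.15) / 10 = 206.4900 / 10 = 20.6490
Sum of squared deviations: (−0.0890)² + (+2.6610)² + (+0.0410)² + (−3.5590)² + (+3.6410)² + (+3.1410)² + (−2.7290)² + (−2.5490)² + (−1.0590)² + (+0.5010)² = 58.1971
Variance = 58.1971 / 9 = 6.4663
SE* = √6.4663

SE* = 2.543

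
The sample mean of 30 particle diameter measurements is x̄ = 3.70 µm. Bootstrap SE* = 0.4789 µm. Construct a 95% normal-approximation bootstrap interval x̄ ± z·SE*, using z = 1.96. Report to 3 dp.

Margin = 1.96 × 0.4789 = 0.9386
Interval: 3.70 ± 0.9386

(2.761, 4.639)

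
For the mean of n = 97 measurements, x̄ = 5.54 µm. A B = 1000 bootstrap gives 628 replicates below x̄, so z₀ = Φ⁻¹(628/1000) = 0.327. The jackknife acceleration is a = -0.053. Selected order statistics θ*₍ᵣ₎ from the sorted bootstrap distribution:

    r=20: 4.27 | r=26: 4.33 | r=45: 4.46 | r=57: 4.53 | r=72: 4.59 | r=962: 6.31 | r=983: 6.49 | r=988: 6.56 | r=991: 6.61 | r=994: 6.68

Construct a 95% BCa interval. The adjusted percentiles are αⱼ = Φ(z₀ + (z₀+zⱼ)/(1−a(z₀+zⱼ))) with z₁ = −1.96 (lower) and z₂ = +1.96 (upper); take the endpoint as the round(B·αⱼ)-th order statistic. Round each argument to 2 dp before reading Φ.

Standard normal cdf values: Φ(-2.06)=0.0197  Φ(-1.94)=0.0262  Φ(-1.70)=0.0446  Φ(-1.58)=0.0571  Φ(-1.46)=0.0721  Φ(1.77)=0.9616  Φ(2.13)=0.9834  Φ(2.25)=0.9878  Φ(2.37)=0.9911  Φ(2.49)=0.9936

Lower: z₀ + z₁ = 0.327 + (-1.960) = -1.633; 1 − a(z₀+z₁) = 1 − (-0.053)(-1.633) = 0.9135; argument = 0.327 + (-1.633)/0.9135 = -1.4607 → -1.46.
α₁ = Φ(-1.46) = 0.0721; rank = round(1000 × 0.0721) = 72; θ*₍72₎ = 4.59.
Upper: z₀ + z₂ = 2.287; 1 − a(z₀+z₂) = 1.1212; argument = 2.3668 → 2.37; α₂ = 0.9911; rank = 991; θ*₍991₎ = 6.61.

(4.59, 6.61)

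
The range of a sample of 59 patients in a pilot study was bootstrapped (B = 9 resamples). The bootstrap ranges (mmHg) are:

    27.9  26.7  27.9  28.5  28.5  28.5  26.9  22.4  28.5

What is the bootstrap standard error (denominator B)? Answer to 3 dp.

Bootstrap SE is the standard deviation of the 9 replicate ranges.
Mean of replicates: (27.9 + 26.7 + 27.9 + 28.5 + 28.5 + 28.5 + 26.9 + 22.4 + 28.5) / 9 = 245.8000 / 9 = 27.3111
Sum of squared deviations: (+0.5889)² + (−0.6111)² + (+0.5889)² + (+1.1889)² + (+1.1889)² + (+1.1889)² + (−0.4111)² + (−4.9111)² + (+1.1889)² = 31.0089
Variance = 31.0089 / 9 = 3.4454
SE* = √3.4454

SE* = 1.856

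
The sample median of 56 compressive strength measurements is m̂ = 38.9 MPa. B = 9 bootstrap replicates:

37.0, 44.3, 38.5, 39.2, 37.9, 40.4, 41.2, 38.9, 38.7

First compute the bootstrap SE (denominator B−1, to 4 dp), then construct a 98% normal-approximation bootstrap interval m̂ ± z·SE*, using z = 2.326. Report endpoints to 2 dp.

Mean of replicates = 39.5667; sum of squared deviations = 37.6000; SE* = √(37.6000/8) = 2.1679
Margin = 2.326 × 2.1679 = 5.043
Interval: 38.9 ± 5.043

(33.86, 43.94)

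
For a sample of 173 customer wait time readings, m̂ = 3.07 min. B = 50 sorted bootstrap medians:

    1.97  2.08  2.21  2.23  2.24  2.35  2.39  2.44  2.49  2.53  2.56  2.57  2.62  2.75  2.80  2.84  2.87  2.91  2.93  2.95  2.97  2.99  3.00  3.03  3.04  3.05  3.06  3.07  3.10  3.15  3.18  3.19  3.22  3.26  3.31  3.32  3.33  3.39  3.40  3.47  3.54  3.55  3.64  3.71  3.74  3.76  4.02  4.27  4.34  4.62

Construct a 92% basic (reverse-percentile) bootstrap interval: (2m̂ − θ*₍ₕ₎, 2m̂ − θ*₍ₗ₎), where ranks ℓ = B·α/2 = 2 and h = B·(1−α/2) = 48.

Percentile endpoints at ranks 2 and 48: θ*₍2₎ = 2.08, θ*₍48₎ = 4.27.
Basic interval reflects these around m̂:
  lower = 2 × 3.07 − 4.27 = 1.87
  upper = 2 × 3.07 − 2.08 = 4.06

(1.87, 4.06)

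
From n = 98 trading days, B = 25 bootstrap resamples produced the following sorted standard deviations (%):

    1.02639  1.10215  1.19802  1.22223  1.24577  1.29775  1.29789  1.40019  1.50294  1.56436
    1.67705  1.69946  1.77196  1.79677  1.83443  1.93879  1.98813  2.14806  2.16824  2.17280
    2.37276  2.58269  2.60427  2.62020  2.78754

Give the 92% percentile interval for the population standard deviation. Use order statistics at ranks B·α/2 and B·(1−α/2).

(1.02639, 2.62020)

α = 0.08; lower rank = 25 × 0.040 = 1; upper rank = 25 × 0.960 = 24.
The 1st smallest replicate is 1.02639; the 24th is 2.62020.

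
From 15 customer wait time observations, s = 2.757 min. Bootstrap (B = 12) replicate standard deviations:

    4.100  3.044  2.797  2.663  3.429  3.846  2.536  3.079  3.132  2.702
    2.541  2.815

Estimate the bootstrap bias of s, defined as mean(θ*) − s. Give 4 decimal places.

mean(θ*) = (4.100 + 3.044 + 2.797 + 2.663 + 3.429 + 3.846 + 2.536 + 3.079 + 3.132 + 2.702 + 2.541 + 2.815) / 12 = 3.05700
bias = 3.05700 − 2.757

bias = +0.3000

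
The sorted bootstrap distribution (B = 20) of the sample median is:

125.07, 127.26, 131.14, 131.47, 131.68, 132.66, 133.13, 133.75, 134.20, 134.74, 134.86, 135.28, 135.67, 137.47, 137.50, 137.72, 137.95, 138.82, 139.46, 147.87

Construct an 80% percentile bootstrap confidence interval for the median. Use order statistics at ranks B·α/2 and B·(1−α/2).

(127.26, 138.82)

α = 0.20; lower rank = 20 × 0.100 = 2; upper rank = 20 × 0.900 = 18.
The 2nd smallest replicate is 127.26; the 18th is 138.82.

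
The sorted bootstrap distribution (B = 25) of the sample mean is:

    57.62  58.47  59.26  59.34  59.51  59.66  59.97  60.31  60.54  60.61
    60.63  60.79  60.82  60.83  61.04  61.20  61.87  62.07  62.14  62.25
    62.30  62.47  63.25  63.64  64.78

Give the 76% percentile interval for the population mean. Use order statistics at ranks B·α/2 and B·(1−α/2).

α = 0.24; lower rank = 25 × 0.120 = 3; upper rank = 25 × 0.880 = 22.
The 3rd smallest replicate is 59.26; the 22nd is 62.47.

(59.26, 62.47)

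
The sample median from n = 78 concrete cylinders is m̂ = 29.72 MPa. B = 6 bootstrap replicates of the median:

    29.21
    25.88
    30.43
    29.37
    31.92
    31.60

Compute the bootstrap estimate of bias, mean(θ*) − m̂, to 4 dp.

mean(θ*) = (29.21 + 25.88 + 30.43 + 29.37 + 31.92 + 31.60) / 6 = 29.73500
bias = 29.73500 − 29.72

bias = +0.0150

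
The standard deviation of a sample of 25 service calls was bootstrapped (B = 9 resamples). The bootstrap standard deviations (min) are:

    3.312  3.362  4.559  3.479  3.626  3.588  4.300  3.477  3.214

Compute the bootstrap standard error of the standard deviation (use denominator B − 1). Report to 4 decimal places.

SE* = 0.4609

Bootstrap SE is the standard deviation of the 9 replicate standard deviations.
Mean of replicates: (3.312 + 3.362 + 4.559 + 3.479 + 3.626 + 3.588 + 4.300 + 3.477 + 3.214) / 9 = 32.91700 / 9 = 3.65744
Sum of squared deviations: (−0.34544)² + (−0.29544)² + (+0.90156)² + (−0.17844)² + (−0.03144)² + (−0.06944)² + (+0.64256)² + (−0.18044)² + (−0.44344)² = 1.69916
Variance = 1.69916 / 8 = 0.21239
SE* = √0.21239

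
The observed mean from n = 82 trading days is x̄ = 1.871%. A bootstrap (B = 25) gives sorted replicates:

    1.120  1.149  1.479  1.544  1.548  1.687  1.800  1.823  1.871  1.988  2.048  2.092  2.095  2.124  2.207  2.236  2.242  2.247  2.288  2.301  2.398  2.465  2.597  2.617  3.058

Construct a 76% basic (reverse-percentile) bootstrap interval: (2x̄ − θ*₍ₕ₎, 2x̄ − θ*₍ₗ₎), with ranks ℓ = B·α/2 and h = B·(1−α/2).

Percentile endpoints at ranks 3 and 22: θ*₍3₎ = 1.479, θ*₍22₎ = 2.465.
Basic interval reflects these around x̄:
  lower = 2 × 1.871 − 2.465 = 1.277
  upper = 2 × 1.871 − 1.479 = 2.263

(1.277, 2.263)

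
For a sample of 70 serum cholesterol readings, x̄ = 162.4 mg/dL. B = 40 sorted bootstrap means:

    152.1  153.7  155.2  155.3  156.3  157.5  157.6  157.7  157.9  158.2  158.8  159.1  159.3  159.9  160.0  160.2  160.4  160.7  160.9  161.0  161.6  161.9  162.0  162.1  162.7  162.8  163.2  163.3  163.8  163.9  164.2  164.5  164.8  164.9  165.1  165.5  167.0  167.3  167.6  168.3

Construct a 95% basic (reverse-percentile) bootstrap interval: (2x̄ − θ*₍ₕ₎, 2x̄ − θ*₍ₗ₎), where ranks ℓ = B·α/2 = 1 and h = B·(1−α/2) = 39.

(157.2, 172.7)

Percentile endpoints at ranks 1 and 39: θ*₍1₎ = 152.1, θ*₍39₎ = 167.6.
Basic interval reflects these around x̄:
  lower = 2 × 162.4 − 167.6 = 157.2
  upper = 2 × 162.4 − 152.1 = 172.7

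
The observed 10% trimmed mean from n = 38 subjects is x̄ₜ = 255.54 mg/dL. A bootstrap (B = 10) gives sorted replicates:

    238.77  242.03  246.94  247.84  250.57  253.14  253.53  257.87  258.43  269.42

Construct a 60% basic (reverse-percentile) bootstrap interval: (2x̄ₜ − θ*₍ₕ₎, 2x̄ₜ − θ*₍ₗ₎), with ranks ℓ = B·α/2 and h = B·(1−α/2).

(253.21, 269.05)

Percentile endpoints at ranks 2 and 8: θ*₍2₎ = 242.03, θ*₍8₎ = 257.87.
Basic interval reflects these around x̄ₜ:
  lower = 2 × 255.54 − 257.87 = 253.21
  upper = 2 × 255.54 − 242.03 = 269.05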